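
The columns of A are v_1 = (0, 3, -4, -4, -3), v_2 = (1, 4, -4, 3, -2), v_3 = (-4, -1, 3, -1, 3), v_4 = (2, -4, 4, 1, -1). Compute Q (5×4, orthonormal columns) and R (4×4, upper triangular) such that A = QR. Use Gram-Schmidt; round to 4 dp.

Q = [[0.0000, 0.1659, -0.8411, -0.2879], [0.4243, 0.4447, 0.4129, 0.0444], [-0.5657, -0.3717, 0.0377, 0.4892], [-0.5657, 0.7898, 0.0116, 0.1503], [-0.4243, -0.1128, 0.3472, -0.8082]], R = [[7.0711, 3.1113, -2.8284, -4.1012], [0.0000, 6.0266, -3.3518, -2.0310], [0.0000, 0.0000, 4.0946, -3.5187], [0.0000, 0.0000, 0.0000, 2.1619]]

e_1 = v_1/‖v_1‖ = (0, 3, -4, -4, -3)/7.0711 = (0.0000, 0.4243, -0.5657, -0.5657, -0.4243).
r_{12} = e_1·v_2 = 3.1113.
u_2 = v_2 − 3.1113·e_1 = (1.0000, 2.6800, -2.2400, 4.7600, -0.6800).
‖u_2‖ = 6.0266, so e_2 = (0.1659, 0.4447, -0.3717, 0.7898, -0.1128).
r_{13} = e_1·v_3 = -2.8284; r_{23} = e_2·v_3 = -3.3518.
u_3 = v_3 + 2.8284·e_1 + 3.3518·e_2 = (-3.4438, 1.6905, 0.1542, 0.0474, 1.4218).
‖u_3‖ = 4.0946, so e_3 = (-0.8411, 0.4129, 0.0377, 0.0116, 0.3472).
r_{14} = e_1·v_4 = -4.1012; r_{24} = e_2·v_4 = -2.0310; r_{34} = e_3·v_4 = -3.5187.
u_4 = v_4 + 4.1012·e_1 + 2.0310·e_2 + 3.5187·e_3 = (-0.6225, 0.0959, 1.0576, 0.3248, -1.7473).
‖u_4‖ = 2.1619, so e_4 = (-0.2879, 0.0444, 0.4892, 0.1503, -0.8082).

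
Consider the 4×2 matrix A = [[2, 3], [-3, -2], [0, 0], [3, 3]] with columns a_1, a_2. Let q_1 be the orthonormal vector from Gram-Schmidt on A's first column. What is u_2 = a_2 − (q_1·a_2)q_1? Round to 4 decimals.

a_1 = (2, -3, 0, 3); ‖a_1‖ = 4.6904, so q_1 = (0.4264, -0.6396, 0.0000, 0.6396).
q_1·a_2 = 0.4264·3 + (-0.6396)·(-2) + 0.0000·0 + 0.6396·3 = 4.4772.
u_2 = a_2 − 4.4772·q_1 = (1.0909, 0.8636, 0.0000, 0.1364).

u_2 = (1.0909, 0.8636, 0.0000, 0.1364)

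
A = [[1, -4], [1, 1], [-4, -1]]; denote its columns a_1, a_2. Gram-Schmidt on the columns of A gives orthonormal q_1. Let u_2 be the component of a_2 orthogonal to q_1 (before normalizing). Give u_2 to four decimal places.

u_2 = (-4.0556, 0.9444, -0.7778)

a_1 = (1, 1, -4); ‖a_1‖ = 4.2426, so q_1 = (0.2357, 0.2357, -0.9428).
q_1·a_2 = 0.2357·(-4) + 0.2357·1 + (-0.9428)·(-1) = 0.2357.
u_2 = a_2 − 0.2357·q_1 = (-4.0556, 0.9444, -0.7778).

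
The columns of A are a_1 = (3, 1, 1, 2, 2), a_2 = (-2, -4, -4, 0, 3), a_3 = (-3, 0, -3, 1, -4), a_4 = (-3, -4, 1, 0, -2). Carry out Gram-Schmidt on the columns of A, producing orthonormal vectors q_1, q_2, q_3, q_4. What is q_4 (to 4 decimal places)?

q_1 = a_1/‖a_1‖ = (3, 1, 1, 2, 2)/4.3589 = (0.6882, 0.2294, 0.2294, 0.4588, 0.4588).
r_{12} = q_1·a_2 = -1.8353.
u_2 = a_2 + 1.8353·q_1 = (-0.7368, -3.5789, -3.5789, 0.8421, 3.8421).
‖u_2‖ = 6.4523, so q_2 = (-0.1142, -0.5547, -0.5547, 0.1305, 0.5955).
r_{13} = q_1·a_3 = -4.1295; r_{23} = q_2·a_3 = -0.2447.
u_3 = a_3 + 4.1295·q_1 + 0.2447·q_2 = (-0.1858, 0.8116, -2.1884, 2.9267, -1.9595).
‖u_3‖ = 4.2294, so q_3 = (-0.0439, 0.1919, -0.5174, 0.6920, -0.4633).
r_{14} = q_1·a_4 = -3.6707; r_{24} = q_2·a_4 = 0.8157; r_{34} = q_3·a_4 = -0.2266.
u_4 = a_4 + 3.6707·q_1 − 0.8157·q_2 + 0.2266·q_3 = (-0.3905, -2.6620, 2.1773, 1.7345, -0.9065).
‖u_4‖ = 3.9761, so q_4 = (-0.0982, -0.6695, 0.5476, 0.4362, -0.2280).

q_4 = (-0.0982, -0.6695, 0.5476, 0.4362, -0.2280)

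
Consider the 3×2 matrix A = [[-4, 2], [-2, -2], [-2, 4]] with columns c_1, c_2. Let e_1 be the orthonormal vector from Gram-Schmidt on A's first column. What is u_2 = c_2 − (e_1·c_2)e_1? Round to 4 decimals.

u_2 = (0.0000, -3.0000, 3.0000)

c_1 = (-4, -2, -2); ‖c_1‖ = 4.8990, so e_1 = (-0.8165, -0.4082, -0.4082).
e_1·c_2 = (-0.8165)·2 + (-0.4082)·(-2) + (-0.4082)·4 = -2.4495.
u_2 = c_2 + 2.4495·e_1 = (0.0000, -3.0000, 3.0000).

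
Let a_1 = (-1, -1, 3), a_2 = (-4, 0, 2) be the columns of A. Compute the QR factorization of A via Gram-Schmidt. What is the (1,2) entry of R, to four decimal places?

e_1 = a_1/‖a_1‖ = (-1, -1, 3)/3.3166 = (-0.3015, -0.3015, 0.9045).
r_{12} = e_1·a_2 = 3.0151.

r_{12} = 3.0151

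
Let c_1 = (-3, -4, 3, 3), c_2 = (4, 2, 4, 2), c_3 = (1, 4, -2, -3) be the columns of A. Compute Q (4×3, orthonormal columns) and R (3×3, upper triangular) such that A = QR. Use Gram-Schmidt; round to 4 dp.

Q = [[-0.4575, 0.6111, -0.6135], [-0.6100, 0.2871, 0.5982], [0.4575, 0.6553, 0.4448], [0.4575, 0.3387, -0.2607]], R = [[6.5574, -0.3050, -5.1850], [0.0000, 6.3172, -0.5669], [0.0000, 0.0000, 1.6718]]

c_1 = (-3, -4, 3, 3); ‖c_1‖ = 6.5574, so e_1 = (-0.4575, -0.6100, 0.4575, 0.4575).
e_1·c_2 = (-0.4575)·4 + (-0.6100)·2 + 0.4575·4 + 0.4575·2 = -0.3050.
u_2 = c_2 + 0.3050·e_1 = (3.8605, 1.8140, 4.1395, 2.1395).
‖u_2‖ = 6.3172, so e_2 = (0.6111, 0.2871, 0.6553, 0.3387).
e_1·c_3 = (-0.4575)·1 + (-0.6100)·4 + 0.4575·(-2) + 0.4575·(-3) = -5.1850; e_2·c_3 = 0.6111·1 + 0.2871·4 + 0.6553·(-2) + 0.3387·(-3) = -0.5669.
u_3 = c_3 + 5.1850·e_1 + 0.5669·e_2 = (-1.0256, 1.0000, 0.7436, -0.4359).
‖u_3‖ = 1.6718, so e_3 = (-0.6135, 0.5982, 0.4448, -0.2607).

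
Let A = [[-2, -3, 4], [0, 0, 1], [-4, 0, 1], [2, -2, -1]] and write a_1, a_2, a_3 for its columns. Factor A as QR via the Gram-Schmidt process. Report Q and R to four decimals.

a_1 = (-2, 0, -4, 2); ‖a_1‖ = 4.8990, so q_1 = (-0.4082, 0.0000, -0.8165, 0.4082).
q_1·a_2 = (-0.4082)·(-3) + 0.0000·0 + (-0.8165)·0 + 0.4082·(-2) = 0.4082.
u_2 = a_2 − 0.4082·q_1 = (-2.8333, 0.0000, 0.3333, -2.1667).
‖u_2‖ = 3.5824, so q_2 = (-0.7909, 0.0000, 0.0930, -0.6048).
q_1·a_3 = (-0.4082)·4 + 0.0000·1 + (-0.8165)·1 + 0.4082·(-1) = -2.8577; q_2·a_3 = (-0.7909)·4 + 0.0000·1 + 0.0930·1 + (-0.6048)·(-1) = -2.4658.
u_3 = a_3 + 2.8577·q_1 + 2.4658·q_2 = (0.8831, 1.0000, -1.1039, -1.3247).
‖u_3‖ = 2.1802, so q_3 = (0.4051, 0.4587, -0.5063, -0.6076).

Q = [[-0.4082, -0.7909, 0.4051], [0.0000, 0.0000, 0.4587], [-0.8165, 0.0930, -0.5063], [0.4082, -0.6048, -0.6076]], R = [[4.8990, 0.4082, -2.8577], [0.0000, 3.5824, -2.4658], [0.0000, 0.0000, 2.1802]]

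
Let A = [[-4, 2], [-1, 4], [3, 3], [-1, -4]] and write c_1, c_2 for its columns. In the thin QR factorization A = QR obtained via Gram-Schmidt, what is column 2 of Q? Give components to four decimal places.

c_1 = (-4, -1, 3, -1); ‖c_1‖ = 5.1962, so q_1 = (-0.7698, -0.1925, 0.5774, -0.1925).
q_1·c_2 = (-0.7698)·2 + (-0.1925)·4 + 0.5774·3 + (-0.1925)·(-4) = 0.1925.
u_2 = c_2 − 0.1925·q_1 = (2.1481, 4.0370, 2.8889, -3.9630).
‖u_2‖ = 6.7054, so q_2 = (0.3204, 0.6021, 0.4308, -0.5910).

q_2 = (0.3204, 0.6021, 0.4308, -0.5910)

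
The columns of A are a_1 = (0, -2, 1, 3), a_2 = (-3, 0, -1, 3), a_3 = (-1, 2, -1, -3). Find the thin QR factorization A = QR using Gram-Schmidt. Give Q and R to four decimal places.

Q = [[0.0000, -0.7898, -0.6134], [-0.5345, 0.3009, -0.3874], [0.2673, -0.4137, 0.5327], [0.8018, 0.3385, -0.4358]], R = [[3.7417, 2.1381, -3.7417], [0.0000, 3.7985, 0.7898], [0.0000, 0.0000, 0.6134]]

a_1 = (0, -2, 1, 3); ‖a_1‖ = 3.7417, so q_1 = (0.0000, -0.5345, 0.2673, 0.8018).
q_1·a_2 = 0.0000·(-3) + (-0.5345)·0 + 0.2673·(-1) + 0.8018·3 = 2.1381.
u_2 = a_2 − 2.1381·q_1 = (-3.0000, 1.1429, -1.5714, 1.2857).
‖u_2‖ = 3.7985, so q_2 = (-0.7898, 0.3009, -0.4137, 0.3385).
q_1·a_3 = 0.0000·(-1) + (-0.5345)·2 + 0.2673·(-1) + 0.8018·(-3) = -3.7417; q_2·a_3 = (-0.7898)·(-1) + 0.3009·2 + (-0.4137)·(-1) + 0.3385·(-3) = 0.7898.
u_3 = a_3 + 3.7417·q_1 − 0.7898·q_2 = (-0.3762, -0.2376, 0.3267, -0.2673).
‖u_3‖ = 0.6134, so q_3 = (-0.6134, -0.3874, 0.5327, -0.4358).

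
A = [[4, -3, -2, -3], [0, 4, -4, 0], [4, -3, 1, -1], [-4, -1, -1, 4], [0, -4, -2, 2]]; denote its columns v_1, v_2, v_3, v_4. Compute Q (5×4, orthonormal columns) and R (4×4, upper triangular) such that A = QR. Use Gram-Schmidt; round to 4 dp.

Q = [[0.5774, -0.2041, -0.4198, -0.5659], [0.0000, 0.6124, -0.7161, 0.3330], [0.5774, -0.2041, 0.1729, 0.7161], [-0.5774, -0.4082, -0.2469, 0.1502], [0.0000, -0.6124, -0.4692, 0.1828]], R = [[6.9282, -2.8868, 0.0000, -4.6188], [0.0000, 6.5320, -0.6124, -2.0412], [0.0000, 0.0000, 5.0621, -0.8396], [0.0000, 0.0000, 0.0000, 1.9481]]

v_1 = (4, 0, 4, -4, 0); ‖v_1‖ = 6.9282, so q_1 = (0.5774, 0.0000, 0.5774, -0.5774, 0.0000).
q_1·v_2 = 0.5774·(-3) + 0.0000·4 + 0.5774·(-3) + (-0.5774)·(-1) + 0.0000·(-4) = -2.8868.
u_2 = v_2 + 2.8868·q_1 = (-1.3333, 4.0000, -1.3333, -2.6667, -4.0000).
‖u_2‖ = 6.5320, so q_2 = (-0.2041, 0.6124, -0.2041, -0.4082, -0.6124).
q_1·v_3 = 0.5774·(-2) + 0.0000·(-4) + 0.5774·1 + (-0.5774)·(-1) + 0.0000·(-2) = 0.0000; q_2·v_3 = (-0.2041)·(-2) + 0.6124·(-4) + (-0.2041)·1 + (-0.4082)·(-1) + (-0.6124)·(-2) = -0.6124.
u_3 = v_3 + 0.0000·q_1 + 0.6124·q_2 = (-2.1250, -3.6250, 0.8750, -1.2500, -2.3750).
‖u_3‖ = 5.0621, so q_3 = (-0.4198, -0.7161, 0.1729, -0.2469, -0.4692).
q_1·v_4 = 0.5774·(-3) + 0.0000·0 + 0.5774·(-1) + (-0.5774)·4 + 0.0000·2 = -4.6188; q_2·v_4 = (-0.2041)·(-3) + 0.6124·0 + (-0.2041)·(-1) + (-0.4082)·4 + (-0.6124)·2 = -2.0412; q_3·v_4 = (-0.4198)·(-3) + (-0.7161)·0 + 0.1729·(-1) + (-0.2469)·4 + (-0.4692)·2 = -0.8396.
u_4 = v_4 + 4.6188·q_1 + 2.0412·q_2 + 0.8396·q_3 = (-1.1024, 0.6488, 1.3951, 0.2927, 0.3561).
‖u_4‖ = 1.9481, so q_4 = (-0.5659, 0.3330, 0.7161, 0.1502, 0.1828).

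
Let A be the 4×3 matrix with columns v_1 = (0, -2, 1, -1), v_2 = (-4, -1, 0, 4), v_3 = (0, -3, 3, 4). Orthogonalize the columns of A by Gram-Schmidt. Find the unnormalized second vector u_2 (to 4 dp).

v_1 = (0, -2, 1, -1); ‖v_1‖ = 2.4495, so q_1 = (0.0000, -0.8165, 0.4082, -0.4082).
q_1·v_2 = 0.0000·(-4) + (-0.8165)·(-1) + 0.4082·0 + (-0.4082)·4 = -0.8165.
u_2 = v_2 + 0.8165·q_1 = (-4.0000, -1.6667, 0.3333, 3.6667).

u_2 = (-4.0000, -1.6667, 0.3333, 3.6667)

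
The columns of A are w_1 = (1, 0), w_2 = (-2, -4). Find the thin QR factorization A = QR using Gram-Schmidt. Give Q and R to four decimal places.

Q = [[1.0000, 0.0000], [0.0000, -1.0000]], R = [[1.0000, -2.0000], [0.0000, 4.0000]]

w_1 = (1, 0); ‖w_1‖ = 1.0000, so q_1 = (1.0000, 0.0000).
q_1·w_2 = 1.0000·(-2) + 0.0000·(-4) = -2.0000.
u_2 = w_2 + 2.0000·q_1 = (0.0000, -4.0000).
‖u_2‖ = 4.0000, so q_2 = (0.0000, -1.0000).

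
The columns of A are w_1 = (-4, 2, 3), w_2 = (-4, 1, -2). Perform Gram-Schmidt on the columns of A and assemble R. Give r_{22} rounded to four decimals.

e_1 = w_1/‖w_1‖ = (-4, 2, 3)/5.3852 = (-0.7428, 0.3714, 0.5571).
r_{12} = e_1·w_2 = 2.2283.
u_2 = w_2 − 2.2283·e_1 = (-2.3448, 0.1724, -3.2414).
r_{22} = ‖u_2‖ = 4.0043.

r_{22} = 4.0043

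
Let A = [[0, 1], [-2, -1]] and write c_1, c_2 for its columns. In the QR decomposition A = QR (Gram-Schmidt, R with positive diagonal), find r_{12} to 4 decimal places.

e_1 = c_1/‖c_1‖ = (0, -2)/2.0000 = (0.0000, -1.0000).
r_{12} = e_1·c_2 = 1.0000.

r_{12} = 1.0000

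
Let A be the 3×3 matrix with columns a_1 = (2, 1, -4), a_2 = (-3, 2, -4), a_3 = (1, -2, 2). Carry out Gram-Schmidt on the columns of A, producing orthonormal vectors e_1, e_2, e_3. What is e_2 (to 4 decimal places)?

e_2 = (-0.8804, 0.3036, -0.3643)

a_1 = (2, 1, -4); ‖a_1‖ = 4.5826, so e_1 = (0.4364, 0.2182, -0.8729).
e_1·a_2 = 0.4364·(-3) + 0.2182·2 + (-0.8729)·(-4) = 2.6186.
u_2 = a_2 − 2.6186·e_1 = (-4.1429, 1.4286, -1.7143).
‖u_2‖ = 4.7056, so e_2 = (-0.8804, 0.3036, -0.3643).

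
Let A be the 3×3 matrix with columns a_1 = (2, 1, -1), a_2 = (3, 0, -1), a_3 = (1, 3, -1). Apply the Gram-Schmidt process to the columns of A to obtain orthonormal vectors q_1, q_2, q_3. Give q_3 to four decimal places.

q_1 = a_1/‖a_1‖ = (2, 1, -1)/2.4495 = (0.8165, 0.4082, -0.4082).
r_{12} = q_1·a_2 = 2.8577.
u_2 = a_2 − 2.8577·q_1 = (0.6667, -1.1667, 0.1667).
‖u_2‖ = 1.3540, so q_2 = (0.4924, -0.8616, 0.1231).
r_{13} = q_1·a_3 = 2.4495; r_{23} = q_2·a_3 = -2.2156.
u_3 = a_3 − 2.4495·q_1 + 2.2156·q_2 = (0.0909, 0.0909, 0.2727).
‖u_3‖ = 0.3015, so q_3 = (0.3015, 0.3015, 0.9045).

q_3 = (0.3015, 0.3015, 0.9045)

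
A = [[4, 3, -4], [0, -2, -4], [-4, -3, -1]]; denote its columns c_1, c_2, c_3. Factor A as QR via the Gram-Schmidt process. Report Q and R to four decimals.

Q = [[0.7071, 0.0000, -0.7071], [0.0000, -1.0000, 0.0000], [-0.7071, 0.0000, -0.7071]], R = [[5.6569, 4.2426, -2.1213], [0.0000, 2.0000, 4.0000], [0.0000, 0.0000, 3.5355]]

c_1 = (4, 0, -4); ‖c_1‖ = 5.6569, so e_1 = (0.7071, 0.0000, -0.7071).
e_1·c_2 = 0.7071·3 + 0.0000·(-2) + (-0.7071)·(-3) = 4.2426.
u_2 = c_2 − 4.2426·e_1 = (0.0000, -2.0000, 0.0000).
‖u_2‖ = 2.0000, so e_2 = (0.0000, -1.0000, 0.0000).
e_1·c_3 = 0.7071·(-4) + 0.0000·(-4) + (-0.7071)·(-1) = -2.1213; e_2·c_3 = 0.0000·(-4) + (-1.0000)·(-4) + (0.0000)·(-1) = 4.0000.
u_3 = c_3 + 2.1213·e_1 − 4.0000·e_2 = (-2.5000, 0.0000, -2.5000).
‖u_3‖ = 3.5355, so e_3 = (-0.7071, 0.0000, -0.7071).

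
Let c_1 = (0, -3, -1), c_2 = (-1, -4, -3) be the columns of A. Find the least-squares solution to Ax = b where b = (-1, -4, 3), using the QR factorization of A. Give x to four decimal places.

c_1 = (0, -3, -1); ‖c_1‖ = 3.1623, so e_1 = (0.0000, -0.9487, -0.3162).
e_1·c_2 = 0.0000·(-1) + (-0.9487)·(-4) + (-0.3162)·(-3) = 4.7434.
u_2 = c_2 − 4.7434·e_1 = (-1.0000, 0.5000, -1.5000).
‖u_2‖ = 1.8708, so e_2 = (-0.5345, 0.2673, -0.8018).
Qᵀb = (2.8460, -2.9399).
Back-substitute: x_2 = -2.9399/1.8708 = -1.5714.
x_1 = (2.8460 − 4.7434·(-1.5714))/3.1623 = 3.2571.

x = (3.2571, -1.5714)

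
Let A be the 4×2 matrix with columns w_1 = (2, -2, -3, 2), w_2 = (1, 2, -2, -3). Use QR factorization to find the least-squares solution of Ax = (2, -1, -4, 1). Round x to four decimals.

x = (0.9893, 0.3877)

w_1 = (2, -2, -3, 2); ‖w_1‖ = 4.5826, so q_1 = (0.4364, -0.4364, -0.6547, 0.4364).
q_1·w_2 = 0.4364·1 + (-0.4364)·2 + (-0.6547)·(-2) + 0.4364·(-3) = -0.4364.
u_2 = w_2 + 0.4364·q_1 = (1.1905, 1.8095, -2.2857, -2.8095).
‖u_2‖ = 4.2201, so q_2 = (0.2821, 0.4288, -0.5416, -0.6657).
Qᵀb = (4.3644, 1.6361).
Back-substitute: x_2 = 1.6361/4.2201 = 0.3877.
x_1 = (4.3644 + 0.4364·0.3877)/4.5826 = 0.9893.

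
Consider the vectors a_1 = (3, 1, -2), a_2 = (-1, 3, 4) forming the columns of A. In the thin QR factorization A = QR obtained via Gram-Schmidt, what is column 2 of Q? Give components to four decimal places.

a_1 = (3, 1, -2); ‖a_1‖ = 3.7417, so e_1 = (0.8018, 0.2673, -0.5345).
e_1·a_2 = 0.8018·(-1) + 0.2673·3 + (-0.5345)·4 = -2.1381.
u_2 = a_2 + 2.1381·e_1 = (0.7143, 3.5714, 2.8571).
‖u_2‖ = 4.6291, so e_2 = (0.1543, 0.7715, 0.6172).

e_2 = (0.1543, 0.7715, 0.6172)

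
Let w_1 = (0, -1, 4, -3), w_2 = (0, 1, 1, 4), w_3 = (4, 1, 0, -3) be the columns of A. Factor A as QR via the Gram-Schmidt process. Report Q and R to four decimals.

Q = [[0.0000, 0.0000, 0.9180], [-0.1961, 0.1695, 0.3831], [0.7845, 0.6181, 0.0202], [-0.5883, 0.7676, -0.1008]], R = [[5.0990, -1.7650, 1.5689], [0.0000, 3.8581, -2.1334], [0.0000, 0.0000, 4.3574]]

e_1 = w_1/‖w_1‖ = (0, -1, 4, -3)/5.0990 = (0.0000, -0.1961, 0.7845, -0.5883).
r_{12} = e_1·w_2 = -1.7650.
u_2 = w_2 + 1.7650·e_1 = (0.0000, 0.6538, 2.3846, 2.9615).
‖u_2‖ = 3.8581, so e_2 = (0.0000, 0.1695, 0.6181, 0.7676).
r_{13} = e_1·w_3 = 1.5689; r_{23} = e_2·w_3 = -2.1334.
u_3 = w_3 − 1.5689·e_1 + 2.1334·e_2 = (4.0000, 1.6693, 0.0879, -0.4393).
‖u_3‖ = 4.3574, so e_3 = (0.9180, 0.3831, 0.0202, -0.1008).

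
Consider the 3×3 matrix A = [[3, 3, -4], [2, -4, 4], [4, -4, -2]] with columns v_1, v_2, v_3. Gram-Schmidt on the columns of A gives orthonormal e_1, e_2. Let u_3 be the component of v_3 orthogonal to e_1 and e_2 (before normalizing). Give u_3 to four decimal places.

u_3 = (0.8299, 2.4896, -1.8672)

v_1 = (3, 2, 4); ‖v_1‖ = 5.3852, so e_1 = (0.5571, 0.3714, 0.7428).
e_1·v_2 = 0.5571·3 + 0.3714·(-4) + 0.7428·(-4) = -2.7854.
u_2 = v_2 + 2.7854·e_1 = (4.5517, -2.9655, -1.9310).
‖u_2‖ = 5.7655, so e_2 = (0.7895, -0.5144, -0.3349).
e_1·v_3 = 0.5571·(-4) + 0.3714·4 + 0.7428·(-2) = -2.2283; e_2·v_3 = 0.7895·(-4) + (-0.5144)·4 + (-0.3349)·(-2) = -4.5454.
u_3 = v_3 + 2.2283·e_1 + 4.5454·e_2 = (0.8299, 2.4896, -1.8672).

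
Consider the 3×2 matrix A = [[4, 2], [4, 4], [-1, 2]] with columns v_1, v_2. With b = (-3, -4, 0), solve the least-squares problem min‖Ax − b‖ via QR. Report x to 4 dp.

x = (-0.6104, -0.3571)

v_1 = (4, 4, -1); ‖v_1‖ = 5.7446, so q_1 = (0.6963, 0.6963, -0.1741).
q_1·v_2 = 0.6963·2 + 0.6963·4 + (-0.1741)·2 = 3.8297.
u_2 = v_2 − 3.8297·q_1 = (-0.6667, 1.3333, 2.6667).
‖u_2‖ = 3.0551, so q_2 = (-0.2182, 0.4364, 0.8729).
Qᵀb = (-4.8742, -1.0911).
Back-substitute: x_2 = -1.0911/3.0551 = -0.3571.
x_1 = (-4.8742 − 3.8297·(-0.3571))/5.7446 = -0.6104.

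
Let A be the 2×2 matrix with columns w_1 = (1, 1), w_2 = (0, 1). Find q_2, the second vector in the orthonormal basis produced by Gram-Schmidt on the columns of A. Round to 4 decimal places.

w_1 = (1, 1); ‖w_1‖ = 1.4142, so q_1 = (0.7071, 0.7071).
q_1·w_2 = 0.7071·0 + 0.7071·1 = 0.7071.
u_2 = w_2 − 0.7071·q_1 = (-0.5000, 0.5000).
‖u_2‖ = 0.7071, so q_2 = (-0.7071, 0.7071).

q_2 = (-0.7071, 0.7071)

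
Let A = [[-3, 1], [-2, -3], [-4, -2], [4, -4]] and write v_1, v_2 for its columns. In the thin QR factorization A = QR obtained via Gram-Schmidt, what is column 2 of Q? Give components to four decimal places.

q_2 = (0.1229, -0.5938, -0.4505, -0.6552)

q_1 = v_1/‖v_1‖ = (-3, -2, -4, 4)/6.7082 = (-0.4472, -0.2981, -0.5963, 0.5963).
r_{12} = q_1·v_2 = -0.7454.
u_2 = v_2 + 0.7454·q_1 = (0.6667, -3.2222, -2.4444, -3.5556).
‖u_2‖ = 5.4263, so q_2 = (0.1229, -0.5938, -0.4505, -0.6552).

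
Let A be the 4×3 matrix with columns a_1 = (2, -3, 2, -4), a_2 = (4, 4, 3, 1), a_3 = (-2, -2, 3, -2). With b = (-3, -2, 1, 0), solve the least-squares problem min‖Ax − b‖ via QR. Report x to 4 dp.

e_1 = a_1/‖a_1‖ = (2, -3, 2, -4)/5.7446 = (0.3482, -0.5222, 0.3482, -0.6963).
r_{12} = e_1·a_2 = -0.3482.
u_2 = a_2 + 0.3482·e_1 = (4.1212, 3.8182, 3.1212, 0.7576).
‖u_2‖ = 6.4714, so e_2 = (0.6368, 0.5900, 0.4823, 0.1171).
r_{13} = e_1·a_3 = 2.7852; r_{23} = e_2·a_3 = -1.2409.
u_3 = a_3 − 2.7852·e_1 + 1.2409·e_2 = (-2.1795, 0.1867, 2.6288, 0.0847).
‖u_3‖ = 3.4209, so e_3 = (-0.6371, 0.0546, 0.7685, 0.0247).
Qᵀb = (0.3482, -2.6082, 2.5706).
Back-substitute: x_3 = 2.5706/3.4209 = 0.7514.
x_2 = (-2.6082 + 1.2409·0.7514)/6.4714 = -0.2590.
x_1 = (0.3482 + 0.3482·(-0.2590) − 2.7852·0.7514)/5.7446 = -0.3194.

x = (-0.3194, -0.2590, 0.7514)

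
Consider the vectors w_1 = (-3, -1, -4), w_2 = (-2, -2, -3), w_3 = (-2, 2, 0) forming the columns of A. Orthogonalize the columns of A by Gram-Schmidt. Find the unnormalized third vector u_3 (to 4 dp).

w_1 = (-3, -1, -4); ‖w_1‖ = 5.0990, so q_1 = (-0.5883, -0.1961, -0.7845).
q_1·w_2 = (-0.5883)·(-2) + (-0.1961)·(-2) + (-0.7845)·(-3) = 3.9223.
u_2 = w_2 − 3.9223·q_1 = (0.3077, -1.2308, 0.0769).
‖u_2‖ = 1.2710, so q_2 = (0.2421, -0.9684, 0.0605).
q_1·w_3 = (-0.5883)·(-2) + (-0.1961)·2 + (-0.7845)·0 = 0.7845; q_2·w_3 = 0.2421·(-2) + (-0.9684)·2 + 0.0605·0 = -2.4209.
u_3 = w_3 − 0.7845·q_1 + 2.4209·q_2 = (-0.9524, -0.1905, 0.7619).

u_3 = (-0.9524, -0.1905, 0.7619)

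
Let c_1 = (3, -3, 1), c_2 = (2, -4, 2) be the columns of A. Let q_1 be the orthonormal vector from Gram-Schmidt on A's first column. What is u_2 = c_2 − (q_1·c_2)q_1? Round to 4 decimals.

u_2 = (-1.1579, -0.8421, 0.9474)

c_1 = (3, -3, 1); ‖c_1‖ = 4.3589, so q_1 = (0.6882, -0.6882, 0.2294).
q_1·c_2 = 0.6882·2 + (-0.6882)·(-4) + 0.2294·2 = 4.5883.
u_2 = c_2 − 4.5883·q_1 = (-1.1579, -0.8421, 0.9474).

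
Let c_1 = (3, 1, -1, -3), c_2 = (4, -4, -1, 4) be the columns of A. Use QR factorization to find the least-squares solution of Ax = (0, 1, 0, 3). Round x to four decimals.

c_1 = (3, 1, -1, -3); ‖c_1‖ = 4.4721, so q_1 = (0.6708, 0.2236, -0.2236, -0.6708).
q_1·c_2 = 0.6708·4 + 0.2236·(-4) + (-0.2236)·(-1) + (-0.6708)·4 = -0.6708.
u_2 = c_2 + 0.6708·q_1 = (4.4500, -3.8500, -1.1500, 3.5500).
‖u_2‖ = 6.9678, so q_2 = (0.6387, -0.5525, -0.1650, 0.5095).
Qᵀb = (-1.7889, 0.9759).
Back-substitute: x_2 = 0.9759/6.9678 = 0.1401.
x_1 = (-1.7889 + 0.6708·0.1401)/4.4721 = -0.3790.

x = (-0.3790, 0.1401)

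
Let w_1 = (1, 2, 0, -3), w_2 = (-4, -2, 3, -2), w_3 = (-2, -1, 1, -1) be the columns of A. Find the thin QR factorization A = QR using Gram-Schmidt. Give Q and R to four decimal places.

Q = [[0.2673, -0.6744, -0.4154], [0.5345, -0.2997, -0.1846], [0.0000, 0.5245, -0.8514], [-0.8018, -0.4246, -0.2616]], R = [[3.7417, -0.5345, -0.2673], [0.0000, 5.7196, 2.5976], [0.0000, 0.0000, 0.4257]]

w_1 = (1, 2, 0, -3); ‖w_1‖ = 3.7417, so q_1 = (0.2673, 0.5345, 0.0000, -0.8018).
q_1·w_2 = 0.2673·(-4) + 0.5345·(-2) + 0.0000·3 + (-0.8018)·(-2) = -0.5345.
u_2 = w_2 + 0.5345·q_1 = (-3.8571, -1.7143, 3.0000, -2.4286).
‖u_2‖ = 5.7196, so q_2 = (-0.6744, -0.2997, 0.5245, -0.4246).
q_1·w_3 = 0.2673·(-2) + 0.5345·(-1) + 0.0000·1 + (-0.8018)·(-1) = -0.2673; q_2·w_3 = (-0.6744)·(-2) + (-0.2997)·(-1) + 0.5245·1 + (-0.4246)·(-1) = 2.5976.
u_3 = w_3 + 0.2673·q_1 − 2.5976·q_2 = (-0.1769, -0.0786, -0.3624, -0.1114).
‖u_3‖ = 0.4257, so q_3 = (-0.4154, -0.1846, -0.8514, -0.2616).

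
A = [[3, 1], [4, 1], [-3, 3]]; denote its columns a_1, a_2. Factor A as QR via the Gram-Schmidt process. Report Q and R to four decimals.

Q = [[0.5145, 0.3566], [0.6860, 0.3745], [-0.5145, 0.8559]], R = [[5.8310, -0.3430], [0.0000, 3.2988]]

a_1 = (3, 4, -3); ‖a_1‖ = 5.8310, so e_1 = (0.5145, 0.6860, -0.5145).
e_1·a_2 = 0.5145·1 + 0.6860·1 + (-0.5145)·3 = -0.3430.
u_2 = a_2 + 0.3430·e_1 = (1.1765, 1.2353, 2.8235).
‖u_2‖ = 3.2988, so e_2 = (0.3566, 0.3745, 0.8559).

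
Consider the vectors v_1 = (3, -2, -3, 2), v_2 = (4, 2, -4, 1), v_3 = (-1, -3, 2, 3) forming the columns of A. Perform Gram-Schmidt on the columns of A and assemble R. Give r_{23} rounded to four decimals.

r_{23} = -4.0904

v_1 = (3, -2, -3, 2); ‖v_1‖ = 5.0990, so q_1 = (0.5883, -0.3922, -0.5883, 0.3922).
q_1·v_2 = 0.5883·4 + (-0.3922)·2 + (-0.5883)·(-4) + 0.3922·1 = 4.3146.
u_2 = v_2 − 4.3146·q_1 = (1.4615, 3.6923, -1.4615, -0.6923).
‖u_2‖ = 4.2877, so q_2 = (0.3409, 0.8611, -0.3409, -0.1615).
r_{23} = q_2·v_3 = -4.0904.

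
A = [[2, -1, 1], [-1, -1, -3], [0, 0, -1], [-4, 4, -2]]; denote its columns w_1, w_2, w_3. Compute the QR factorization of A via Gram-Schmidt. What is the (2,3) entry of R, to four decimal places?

w_1 = (2, -1, 0, -4); ‖w_1‖ = 4.5826, so e_1 = (0.4364, -0.2182, 0.0000, -0.8729).
e_1·w_2 = 0.4364·(-1) + (-0.2182)·(-1) + 0.0000·0 + (-0.8729)·4 = -3.7097.
u_2 = w_2 + 3.7097·e_1 = (0.6190, -1.8095, 0.0000, 0.7619).
‖u_2‖ = 2.0587, so e_2 = (0.3007, -0.8790, 0.0000, 0.3701).
r_{23} = e_2·w_3 = 2.1974.

r_{23} = 2.1974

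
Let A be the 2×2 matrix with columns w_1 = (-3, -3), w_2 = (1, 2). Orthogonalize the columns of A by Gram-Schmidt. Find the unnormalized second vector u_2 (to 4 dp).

u_2 = (-0.5000, 0.5000)

e_1 = w_1/‖w_1‖ = (-3, -3)/4.2426 = (-0.7071, -0.7071).
r_{12} = e_1·w_2 = -2.1213.
u_2 = w_2 + 2.1213·e_1 = (-0.5000, 0.5000).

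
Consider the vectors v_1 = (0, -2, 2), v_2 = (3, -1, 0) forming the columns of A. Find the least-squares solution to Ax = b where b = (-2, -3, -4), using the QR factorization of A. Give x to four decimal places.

e_1 = v_1/‖v_1‖ = (0, -2, 2)/2.8284 = (0.0000, -0.7071, 0.7071).
r_{12} = e_1·v_2 = 0.7071.
u_2 = v_2 − 0.7071·e_1 = (3.0000, -0.5000, -0.5000).
‖u_2‖ = 3.0822, so e_2 = (0.9733, -0.1622, -0.1622).
Qᵀb = (-0.7071, -0.8111).
Back-substitute: x_2 = -0.8111/3.0822 = -0.2632.
x_1 = (-0.7071 − 0.7071·(-0.2632))/2.8284 = -0.1842.

x = (-0.1842, -0.2632)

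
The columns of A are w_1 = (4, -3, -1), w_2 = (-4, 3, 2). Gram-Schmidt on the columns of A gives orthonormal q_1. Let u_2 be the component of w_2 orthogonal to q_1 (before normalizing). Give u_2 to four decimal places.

u_2 = (0.1538, -0.1154, 0.9615)

q_1 = w_1/‖w_1‖ = (4, -3, -1)/5.0990 = (0.7845, -0.5883, -0.1961).
r_{12} = q_1·w_2 = -5.2951.
u_2 = w_2 + 5.2951·q_1 = (0.1538, -0.1154, 0.9615).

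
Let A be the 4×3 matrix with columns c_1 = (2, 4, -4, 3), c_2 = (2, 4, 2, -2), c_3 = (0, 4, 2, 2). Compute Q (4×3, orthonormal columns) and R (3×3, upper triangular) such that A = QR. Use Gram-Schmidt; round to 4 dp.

q_1 = c_1/‖c_1‖ = (2, 4, -4, 3)/6.7082 = (0.2981, 0.5963, -0.5963, 0.4472).
r_{12} = q_1·c_2 = 0.8944.
u_2 = c_2 − 0.8944·q_1 = (1.7333, 3.4667, 2.5333, -2.4000).
‖u_2‖ = 5.2154, so q_2 = (0.3324, 0.6647, 0.4857, -0.4602).
r_{13} = q_1·c_3 = 2.0870; r_{23} = q_2·c_3 = 2.7099.
u_3 = c_3 − 2.0870·q_1 − 2.7099·q_2 = (-1.5229, 0.9542, 1.9281, 2.3137).
‖u_3‖ = 3.5072, so q_3 = (-0.4342, 0.2721, 0.5498, 0.6597).

Q = [[0.2981, 0.3324, -0.4342], [0.5963, 0.6647, 0.2721], [-0.5963, 0.4857, 0.5498], [0.4472, -0.4602, 0.6597]], R = [[6.7082, 0.8944, 2.0870], [0.0000, 5.2154, 2.7099], [0.0000, 0.0000, 3.5072]]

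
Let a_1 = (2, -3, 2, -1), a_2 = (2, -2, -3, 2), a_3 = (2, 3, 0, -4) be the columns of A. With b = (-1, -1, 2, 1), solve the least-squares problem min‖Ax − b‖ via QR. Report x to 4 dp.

a_1 = (2, -3, 2, -1); ‖a_1‖ = 4.2426, so e_1 = (0.4714, -0.7071, 0.4714, -0.2357).
e_1·a_2 = 0.4714·2 + (-0.7071)·(-2) + 0.4714·(-3) + (-0.2357)·2 = 0.4714.
u_2 = a_2 − 0.4714·e_1 = (1.7778, -1.6667, -3.2222, 2.1111).
‖u_2‖ = 4.5583, so e_2 = (0.3900, -0.3656, -0.7069, 0.4631).
e_1·a_3 = 0.4714·2 + (-0.7071)·3 + 0.4714·0 + (-0.2357)·(-4) = -0.2357; e_2·a_3 = 0.3900·2 + (-0.3656)·3 + (-0.7069)·0 + 0.4631·(-4) = -2.1694.
u_3 = a_3 + 0.2357·e_1 + 2.1694·e_2 = (2.9572, 2.0401, -1.4225, -3.0508).
‖u_3‖ = 4.9232, so e_3 = (0.6007, 0.4144, -0.2889, -0.6197).
Qᵀb = (0.9428, -0.9750, -2.2126).
Back-substitute: x_3 = -2.2126/4.9232 = -0.4494.
x_2 = (-0.9750 + 2.1694·(-0.4494))/4.5583 = -0.4278.
x_1 = (0.9428 − 0.4714·(-0.4278) + 0.2357·(-0.4494))/4.2426 = 0.2448.

x = (0.2448, -0.4278, -0.4494)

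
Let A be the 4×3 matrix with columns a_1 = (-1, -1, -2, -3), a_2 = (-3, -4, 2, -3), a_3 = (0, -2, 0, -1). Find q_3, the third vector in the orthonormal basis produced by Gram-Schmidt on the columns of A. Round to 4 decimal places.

a_1 = (-1, -1, -2, -3); ‖a_1‖ = 3.8730, so q_1 = (-0.2582, -0.2582, -0.5164, -0.7746).
q_1·a_2 = (-0.2582)·(-3) + (-0.2582)·(-4) + (-0.5164)·2 + (-0.7746)·(-3) = 3.0984.
u_2 = a_2 − 3.0984·q_1 = (-2.2000, -3.2000, 3.6000, -0.6000).
‖u_2‖ = 5.3292, so q_2 = (-0.4128, -0.6005, 0.6755, -0.1126).
q_1·a_3 = (-0.2582)·0 + (-0.2582)·(-2) + (-0.5164)·0 + (-0.7746)·(-1) = 1.2910; q_2·a_3 = (-0.4128)·0 + (-0.6005)·(-2) + 0.6755·0 + (-0.1126)·(-1) = 1.3135.
u_3 = a_3 − 1.2910·q_1 − 1.3135·q_2 = (0.8756, -0.8779, -0.2207, 0.1479).
‖u_3‖ = 1.2681, so q_3 = (0.6905, -0.6923, -0.1740, 0.1166).

q_3 = (0.6905, -0.6923, -0.1740, 0.1166)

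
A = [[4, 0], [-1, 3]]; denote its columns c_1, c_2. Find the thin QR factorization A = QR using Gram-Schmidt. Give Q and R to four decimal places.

c_1 = (4, -1); ‖c_1‖ = 4.1231, so q_1 = (0.9701, -0.2425).
q_1·c_2 = 0.9701·0 + (-0.2425)·3 = -0.7276.
u_2 = c_2 + 0.7276·q_1 = (0.7059, 2.8235).
‖u_2‖ = 2.9104, so q_2 = (0.2425, 0.9701).

Q = [[0.9701, 0.2425], [-0.2425, 0.9701]], R = [[4.1231, -0.7276], [0.0000, 2.9104]]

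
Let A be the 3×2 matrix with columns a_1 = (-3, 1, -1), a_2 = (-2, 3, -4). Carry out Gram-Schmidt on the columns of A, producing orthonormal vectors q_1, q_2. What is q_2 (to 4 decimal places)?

q_2 = (0.4185, 0.4924, -0.7632)

q_1 = a_1/‖a_1‖ = (-3, 1, -1)/3.3166 = (-0.9045, 0.3015, -0.3015).
r_{12} = q_1·a_2 = 3.9196.
u_2 = a_2 − 3.9196·q_1 = (1.5455, 1.8182, -2.8182).
‖u_2‖ = 3.6927, so q_2 = (0.4185, 0.4924, -0.7632).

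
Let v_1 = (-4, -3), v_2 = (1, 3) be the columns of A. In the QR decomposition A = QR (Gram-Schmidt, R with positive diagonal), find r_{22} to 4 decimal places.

q_1 = v_1/‖v_1‖ = (-4, -3)/5.0000 = (-0.8000, -0.6000).
r_{12} = q_1·v_2 = -2.6000.
u_2 = v_2 + 2.6000·q_1 = (-1.0800, 1.4400).
r_{22} = ‖u_2‖ = 1.8000.

r_{22} = 1.8000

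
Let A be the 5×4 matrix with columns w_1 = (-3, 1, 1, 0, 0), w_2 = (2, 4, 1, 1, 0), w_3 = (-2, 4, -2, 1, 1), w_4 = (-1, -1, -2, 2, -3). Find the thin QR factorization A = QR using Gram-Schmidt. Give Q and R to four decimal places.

w_1 = (-3, 1, 1, 0, 0); ‖w_1‖ = 3.3166, so q_1 = (-0.9045, 0.3015, 0.3015, 0.0000, 0.0000).
q_1·w_2 = (-0.9045)·2 + 0.3015·4 + 0.3015·1 + 0.0000·1 + 0.0000·0 = -0.3015.
u_2 = w_2 + 0.3015·q_1 = (1.7273, 4.0909, 1.0909, 1.0000, 0.0000).
‖u_2‖ = 4.6807, so q_2 = (0.3690, 0.8740, 0.2331, 0.2136, 0.0000).
q_1·w_3 = (-0.9045)·(-2) + 0.3015·4 + 0.3015·(-2) + 0.0000·1 + 0.0000·1 = 2.4121; q_2·w_3 = 0.3690·(-2) + 0.8740·4 + 0.2331·(-2) + 0.2136·1 + 0.0000·1 = 2.5054.
u_3 = w_3 − 2.4121·q_1 − 2.5054·q_2 = (-0.7427, 1.0830, -3.3112, 0.4647, 1.0000).
‖u_3‖ = 3.7289, so q_3 = (-0.1992, 0.2904, -0.8880, 0.1246, 0.2682).
q_1·w_4 = (-0.9045)·(-1) + 0.3015·(-1) + 0.3015·(-2) + 0.0000·2 + 0.0000·(-3) = 0.0000; q_2·w_4 = 0.3690·(-1) + 0.8740·(-1) + 0.2331·(-2) + 0.2136·2 + 0.0000·(-3) = -1.2819; q_3·w_4 = (-0.1992)·(-1) + 0.2904·(-1) + (-0.8880)·(-2) + 0.1246·2 + 0.2682·(-3) = 1.1295.
u_4 = w_4 + 0.0000·q_1 + 1.2819·q_2 − 1.1295·q_3 = (-0.3020, -0.2077, -0.6983, 2.1331, -3.3029).
‖u_4‖ = 4.0101, so q_4 = (-0.0753, -0.0518, -0.1741, 0.5319, -0.8236).

Q = [[-0.9045, 0.3690, -0.1992, -0.0753], [0.3015, 0.8740, 0.2904, -0.0518], [0.3015, 0.2331, -0.8880, -0.1741], [0.0000, 0.2136, 0.1246, 0.5319], [0.0000, 0.0000, 0.2682, -0.8236]], R = [[3.3166, -0.3015, 2.4121, 0.0000], [0.0000, 4.6807, 2.5054, -1.2819], [0.0000, 0.0000, 3.7289, 1.1295], [0.0000, 0.0000, 0.0000, 4.0101]]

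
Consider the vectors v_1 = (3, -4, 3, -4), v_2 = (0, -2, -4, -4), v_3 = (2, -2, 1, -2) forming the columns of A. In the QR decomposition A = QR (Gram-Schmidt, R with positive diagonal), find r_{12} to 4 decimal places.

r_{12} = 1.6971

v_1 = (3, -4, 3, -4); ‖v_1‖ = 7.0711, so q_1 = (0.4243, -0.5657, 0.4243, -0.5657).
r_{12} = q_1·v_2 = 1.6971.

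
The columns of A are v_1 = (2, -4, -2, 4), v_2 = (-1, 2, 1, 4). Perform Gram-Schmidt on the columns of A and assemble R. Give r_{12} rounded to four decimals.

e_1 = v_1/‖v_1‖ = (2, -4, -2, 4)/6.3246 = (0.3162, -0.6325, -0.3162, 0.6325).
r_{12} = e_1·v_2 = 0.6325.

r_{12} = 0.6325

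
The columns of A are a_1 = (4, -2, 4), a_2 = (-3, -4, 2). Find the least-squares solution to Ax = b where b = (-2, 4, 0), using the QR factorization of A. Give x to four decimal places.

x = (-0.4125, -0.2879)

e_1 = a_1/‖a_1‖ = (4, -2, 4)/6.0000 = (0.6667, -0.3333, 0.6667).
r_{12} = e_1·a_2 = 0.6667.
u_2 = a_2 − 0.6667·e_1 = (-3.4444, -3.7778, 1.5556).
‖u_2‖ = 5.3437, so e_2 = (-0.6446, -0.7070, 0.2911).
Qᵀb = (-2.6667, -1.5387).
Back-substitute: x_2 = -1.5387/5.3437 = -0.2879.
x_1 = (-2.6667 − 0.6667·(-0.2879))/6.0000 = -0.4125.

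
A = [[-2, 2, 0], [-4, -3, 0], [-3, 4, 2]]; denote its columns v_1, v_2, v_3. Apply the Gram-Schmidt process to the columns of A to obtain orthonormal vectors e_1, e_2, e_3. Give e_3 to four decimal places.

e_1 = v_1/‖v_1‖ = (-2, -4, -3)/5.3852 = (-0.3714, -0.7428, -0.5571).
r_{12} = e_1·v_2 = -0.7428.
u_2 = v_2 + 0.7428·e_1 = (1.7241, -3.5517, 3.5862).
‖u_2‖ = 5.3337, so e_2 = (0.3233, -0.6659, 0.6724).
r_{13} = e_1·v_3 = -1.1142; r_{23} = e_2·v_3 = 1.3447.
u_3 = v_3 + 1.1142·e_1 − 1.3447·e_2 = (-0.8485, 0.0679, 0.4752).
‖u_3‖ = 0.9748, so e_3 = (-0.8704, 0.0696, 0.4874).

e_3 = (-0.8704, 0.0696, 0.4874)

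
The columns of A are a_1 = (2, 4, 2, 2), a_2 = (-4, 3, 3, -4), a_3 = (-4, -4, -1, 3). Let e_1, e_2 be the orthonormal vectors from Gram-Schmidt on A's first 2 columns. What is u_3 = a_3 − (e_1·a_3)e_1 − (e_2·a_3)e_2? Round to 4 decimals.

a_1 = (2, 4, 2, 2); ‖a_1‖ = 5.2915, so e_1 = (0.3780, 0.7559, 0.3780, 0.3780).
e_1·a_2 = 0.3780·(-4) + 0.7559·3 + 0.3780·3 + 0.3780·(-4) = 0.3780.
u_2 = a_2 − 0.3780·e_1 = (-4.1429, 2.7143, 2.8571, -4.1429).
‖u_2‖ = 7.0610, so e_2 = (-0.5867, 0.3844, 0.4046, -0.5867).
e_1·a_3 = 0.3780·(-4) + 0.7559·(-4) + 0.3780·(-1) + 0.3780·3 = -3.7796; e_2·a_3 = (-0.5867)·(-4) + 0.3844·(-4) + 0.4046·(-1) + (-0.5867)·3 = -1.3555.
u_3 = a_3 + 3.7796·e_1 + 1.3555·e_2 = (-3.3668, -0.6218, 0.9771, 3.6332).

u_3 = (-3.3668, -0.6218, 0.9771, 3.6332)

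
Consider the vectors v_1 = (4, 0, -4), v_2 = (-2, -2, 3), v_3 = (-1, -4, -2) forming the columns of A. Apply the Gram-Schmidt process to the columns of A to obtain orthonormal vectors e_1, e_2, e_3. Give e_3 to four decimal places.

e_3 = (-0.6667, -0.3333, -0.6667)

e_1 = v_1/‖v_1‖ = (4, 0, -4)/5.6569 = (0.7071, 0.0000, -0.7071).
r_{12} = e_1·v_2 = -3.5355.
u_2 = v_2 + 3.5355·e_1 = (0.5000, -2.0000, 0.5000).
‖u_2‖ = 2.1213, so e_2 = (0.2357, -0.9428, 0.2357).
r_{13} = e_1·v_3 = 0.7071; r_{23} = e_2·v_3 = 3.0641.
u_3 = v_3 − 0.7071·e_1 − 3.0641·e_2 = (-2.2222, -1.1111, -2.2222).
‖u_3‖ = 3.3333, so e_3 = (-0.6667, -0.3333, -0.6667).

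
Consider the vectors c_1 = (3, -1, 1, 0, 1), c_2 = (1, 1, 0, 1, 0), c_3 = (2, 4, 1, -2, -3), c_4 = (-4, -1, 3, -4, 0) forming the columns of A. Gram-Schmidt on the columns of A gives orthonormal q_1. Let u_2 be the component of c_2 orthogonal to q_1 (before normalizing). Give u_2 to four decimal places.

c_1 = (3, -1, 1, 0, 1); ‖c_1‖ = 3.4641, so q_1 = (0.8660, -0.2887, 0.2887, 0.0000, 0.2887).
q_1·c_2 = 0.8660·1 + (-0.2887)·1 + 0.2887·0 + 0.0000·1 + 0.2887·0 = 0.5774.
u_2 = c_2 − 0.5774·q_1 = (0.5000, 1.1667, -0.1667, 1.0000, -0.1667).

u_2 = (0.5000, 1.1667, -0.1667, 1.0000, -0.1667)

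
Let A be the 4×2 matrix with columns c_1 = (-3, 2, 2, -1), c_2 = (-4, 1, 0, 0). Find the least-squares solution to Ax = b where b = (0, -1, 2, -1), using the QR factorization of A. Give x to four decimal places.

c_1 = (-3, 2, 2, -1); ‖c_1‖ = 4.2426, so q_1 = (-0.7071, 0.4714, 0.4714, -0.2357).
q_1·c_2 = (-0.7071)·(-4) + 0.4714·1 + 0.4714·0 + (-0.2357)·0 = 3.2998.
u_2 = c_2 − 3.2998·q_1 = (-1.6667, -0.5556, -1.5556, 0.7778).
‖u_2‖ = 2.4721, so q_2 = (-0.6742, -0.2247, -0.6293, 0.3146).
Qᵀb = (0.7071, -1.3484).
Back-substitute: x_2 = -1.3484/2.4721 = -0.5455.
x_1 = (0.7071 − 3.2998·(-0.5455))/4.2426 = 0.5909.

x = (0.5909, -0.5455)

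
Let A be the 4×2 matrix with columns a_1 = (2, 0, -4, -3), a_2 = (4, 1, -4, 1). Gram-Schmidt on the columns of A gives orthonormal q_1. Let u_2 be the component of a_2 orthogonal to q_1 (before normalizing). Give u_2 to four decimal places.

u_2 = (2.5517, 1.0000, -1.1034, 3.1724)

a_1 = (2, 0, -4, -3); ‖a_1‖ = 5.3852, so q_1 = (0.3714, 0.0000, -0.7428, -0.5571).
q_1·a_2 = 0.3714·4 + 0.0000·1 + (-0.7428)·(-4) + (-0.5571)·1 = 3.8996.
u_2 = a_2 − 3.8996·q_1 = (2.5517, 1.0000, -1.1034, 3.1724).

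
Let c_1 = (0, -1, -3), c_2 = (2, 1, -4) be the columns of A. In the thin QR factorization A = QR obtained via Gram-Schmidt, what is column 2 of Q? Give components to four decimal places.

q_1 = c_1/‖c_1‖ = (0, -1, -3)/3.1623 = (0.0000, -0.3162, -0.9487).
r_{12} = q_1·c_2 = 3.4785.
u_2 = c_2 − 3.4785·q_1 = (2.0000, 2.1000, -0.7000).
‖u_2‖ = 2.9833, so q_2 = (0.6704, 0.7039, -0.2346).

q_2 = (0.6704, 0.7039, -0.2346)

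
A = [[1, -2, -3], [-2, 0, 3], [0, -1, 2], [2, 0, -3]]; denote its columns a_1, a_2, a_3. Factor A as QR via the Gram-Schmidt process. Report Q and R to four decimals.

Q = [[0.3333, -0.8329, -0.4417], [-0.6667, -0.2082, -0.1104], [0.0000, -0.4685, 0.8835], [0.6667, 0.2082, 0.1104]], R = [[3.0000, -0.6667, -5.0000], [0.0000, 2.1344, 0.3123], [0.0000, 0.0000, 2.4295]]

a_1 = (1, -2, 0, 2); ‖a_1‖ = 3.0000, so q_1 = (0.3333, -0.6667, 0.0000, 0.6667).
q_1·a_2 = 0.3333·(-2) + (-0.6667)·0 + 0.0000·(-1) + 0.6667·0 = -0.6667.
u_2 = a_2 + 0.6667·q_1 = (-1.7778, -0.4444, -1.0000, 0.4444).
‖u_2‖ = 2.1344, so q_2 = (-0.8329, -0.2082, -0.4685, 0.2082).
q_1·a_3 = 0.3333·(-3) + (-0.6667)·3 + 0.0000·2 + 0.6667·(-3) = -5.0000; q_2·a_3 = (-0.8329)·(-3) + (-0.2082)·3 + (-0.4685)·2 + 0.2082·(-3) = 0.3123.
u_3 = a_3 + 5.0000·q_1 − 0.3123·q_2 = (-1.0732, -0.2683, 2.1463, 0.2683).
‖u_3‖ = 2.4295, so q_3 = (-0.4417, -0.1104, 0.8835, 0.1104).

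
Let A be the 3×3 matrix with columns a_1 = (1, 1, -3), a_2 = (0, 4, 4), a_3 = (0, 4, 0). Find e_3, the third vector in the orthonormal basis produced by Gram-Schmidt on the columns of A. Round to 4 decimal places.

e_3 = (-0.9428, 0.2357, -0.2357)

a_1 = (1, 1, -3); ‖a_1‖ = 3.3166, so e_1 = (0.3015, 0.3015, -0.9045).
e_1·a_2 = 0.3015·0 + 0.3015·4 + (-0.9045)·4 = -2.4121.
u_2 = a_2 + 2.4121·e_1 = (0.7273, 4.7273, 1.8182).
‖u_2‖ = 5.1168, so e_2 = (0.1421, 0.9239, 0.3553).
e_1·a_3 = 0.3015·0 + 0.3015·4 + (-0.9045)·0 = 1.2060; e_2·a_3 = 0.1421·0 + 0.9239·4 + 0.3553·0 = 3.6955.
u_3 = a_3 − 1.2060·e_1 − 3.6955·e_2 = (-0.8889, 0.2222, -0.2222).
‖u_3‖ = 0.9428, so e_3 = (-0.9428, 0.2357, -0.2357).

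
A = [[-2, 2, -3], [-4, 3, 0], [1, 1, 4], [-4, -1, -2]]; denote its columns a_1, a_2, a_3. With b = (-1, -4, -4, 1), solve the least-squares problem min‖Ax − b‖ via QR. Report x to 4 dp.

x = (0.3027, -1.0447, -0.7052)

e_1 = a_1/‖a_1‖ = (-2, -4, 1, -4)/6.0828 = (-0.3288, -0.6576, 0.1644, -0.6576).
r_{12} = e_1·a_2 = -1.8084.
u_2 = a_2 + 1.8084·e_1 = (1.4054, 1.8108, 1.2973, -2.1892).
‖u_2‖ = 3.4249, so e_2 = (0.4104, 0.5287, 0.3788, -0.6392).
r_{13} = e_1·a_3 = 2.9592; r_{23} = e_2·a_3 = 1.5625.
u_3 = a_3 − 2.9592·e_1 − 1.5625·e_2 = (-2.6682, 1.1198, 2.9217, 0.9447).
‖u_3‖ = 4.2192, so e_3 = (-0.6324, 0.2654, 0.6925, 0.2239).
Qᵀb = (1.6440, -4.6796, -2.9752).
Back-substitute: x_3 = -2.9752/4.2192 = -0.7052.
x_2 = (-4.6796 − 1.5625·(-0.7052))/3.4249 = -1.0447.
x_1 = (1.6440 + 1.8084·(-1.0447) − 2.9592·(-0.7052))/6.0828 = 0.3027.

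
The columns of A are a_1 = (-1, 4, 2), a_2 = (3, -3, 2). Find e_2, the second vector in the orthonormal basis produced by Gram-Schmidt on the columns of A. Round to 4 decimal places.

e_2 = (0.6145, -0.2245, 0.7563)

a_1 = (-1, 4, 2); ‖a_1‖ = 4.5826, so e_1 = (-0.2182, 0.8729, 0.4364).
e_1·a_2 = (-0.2182)·3 + 0.8729·(-3) + 0.4364·2 = -2.4004.
u_2 = a_2 + 2.4004·e_1 = (2.4762, -0.9048, 3.0476).
‖u_2‖ = 4.0297, so e_2 = (0.6145, -0.2245, 0.7563).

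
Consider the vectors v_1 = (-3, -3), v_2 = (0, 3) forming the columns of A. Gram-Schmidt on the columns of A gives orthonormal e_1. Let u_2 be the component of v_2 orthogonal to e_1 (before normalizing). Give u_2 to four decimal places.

u_2 = (-1.5000, 1.5000)

v_1 = (-3, -3); ‖v_1‖ = 4.2426, so e_1 = (-0.7071, -0.7071).
e_1·v_2 = (-0.7071)·0 + (-0.7071)·3 = -2.1213.
u_2 = v_2 + 2.1213·e_1 = (-1.5000, 1.5000).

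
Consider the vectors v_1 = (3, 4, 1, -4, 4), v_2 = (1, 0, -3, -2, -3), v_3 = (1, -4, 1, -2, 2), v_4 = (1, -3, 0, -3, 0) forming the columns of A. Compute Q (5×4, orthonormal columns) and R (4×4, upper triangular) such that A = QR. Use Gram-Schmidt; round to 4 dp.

Q = [[0.3939, 0.2532, 0.1977, -0.3975], [0.5252, 0.0579, -0.8442, 0.0859], [0.1313, -0.6149, 0.0899, 0.6332], [-0.5252, -0.4774, -0.4185, -0.4918], [0.5252, -0.5715, 0.2550, -0.4379]], R = [[7.6158, -0.5252, 0.5252, 0.3939], [0.0000, 4.7670, -0.7812, 1.5118], [0.0000, 0.0000, 5.0114, 3.9858], [0.0000, 0.0000, 0.0000, 0.8202]]

e_1 = v_1/‖v_1‖ = (3, 4, 1, -4, 4)/7.6158 = (0.3939, 0.5252, 0.1313, -0.5252, 0.5252).
r_{12} = e_1·v_2 = -0.5252.
u_2 = v_2 + 0.5252·e_1 = (1.2069, 0.2759, -2.9310, -2.2759, -2.7241).
‖u_2‖ = 4.7670, so e_2 = (0.2532, 0.0579, -0.6149, -0.4774, -0.5715).
r_{13} = e_1·v_3 = 0.5252; r_{23} = e_2·v_3 = -0.7812.
u_3 = v_3 − 0.5252·e_1 + 0.7812·e_2 = (0.9909, -4.2307, 0.4507, -2.0971, 1.2777).
‖u_3‖ = 5.0114, so e_3 = (0.1977, -0.8442, 0.0899, -0.4185, 0.2550).
r_{14} = e_1·v_4 = 0.3939; r_{24} = e_2·v_4 = 1.5118; r_{34} = e_3·v_4 = 3.9858.
u_4 = v_4 − 0.3939·e_1 − 1.5118·e_2 − 3.9858·e_3 = (-0.3260, 0.0705, 0.5194, -0.4034, -0.3592).
‖u_4‖ = 0.8202, so e_4 = (-0.3975, 0.0859, 0.6332, -0.4918, -0.4379).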